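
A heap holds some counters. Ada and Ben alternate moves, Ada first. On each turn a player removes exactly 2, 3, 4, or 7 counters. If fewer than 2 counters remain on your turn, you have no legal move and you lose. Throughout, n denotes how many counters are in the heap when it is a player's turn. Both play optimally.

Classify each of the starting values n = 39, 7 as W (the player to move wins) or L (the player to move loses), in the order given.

39: L, 7: W

Compute win/loss labels from the base case upward. A position with no move is L. Any other position is W if it can reach an L in one move, else L.
n=0: no move → L
n=1: no move → L
n=2: W (go to 0, an L position)
n=3: W (go to 1, an L position)
n=4: W (go to 1, an L position)
n=5: W (go to 1, an L position)
n=6: L (options 4(W), 3(W), 2(W) are all W)
n=7: W (go to 0, an L position)
n=8: W (go to 6, an L position)
n=9: W (go to 6, an L position)
n=10: W (go to 6, an L position)
n=11: L (options 9(W), 8(W), 7(W), 4(W) are all W)
n=12: L (options 10(W), 9(W), 8(W), 5(W) are all W)
n=13: W (go to 11, an L position)
n=14: W (go to 12, an L position)
n=15: W (go to 12, an L position)
n=16: W (go to 12, an L position)
n=17: L (options 15(W), 14(W), 13(W), 10(W) are all W)
n=18: W (go to 11, an L position)
n=19: W (go to 17, an L position)
n=20: W (go to 17, an L position)
n=21: W (go to 17, an L position)
n=22: L (options 20(W), 19(W), 18(W), 15(W) are all W)
n=23: L (options 21(W), 20(W), 19(W), 16(W) are all W)
n=24: W (go to 22, an L position)
n=25: W (go to 23, an L position)
n=26: W (go to 23, an L position)
n=27: W (go to 23, an L position)
n=28: L (options 26(W), 25(W), 24(W), 21(W) are all W)
n=29: W (go to 22, an L position)
n=30: W (go to 28, an L position)
n=31: W (go to 28, an L position)
n=32: W (go to 28, an L position)
n=33: L (options 31(W), 30(W), 29(W), 26(W) are all W)
n=34: L (options 32(W), 31(W), 30(W), 27(W) are all W)
n=35: W (go to 33, an L position)
n=36: W (go to 34, an L position)
n=37: W (go to 34, an L position)
n=38: W (go to 34, an L position)
n=39: L (options 37(W), 36(W), 35(W), 32(W) are all W)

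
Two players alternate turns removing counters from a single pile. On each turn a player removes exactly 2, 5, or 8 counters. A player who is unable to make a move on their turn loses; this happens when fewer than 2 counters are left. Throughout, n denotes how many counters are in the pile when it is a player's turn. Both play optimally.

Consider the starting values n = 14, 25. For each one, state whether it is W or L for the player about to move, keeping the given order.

Use the standard recursion: the mover loses at a terminal position; elsewhere, the mover wins exactly when some move hands the opponent an L position.
n=0: no move → L
n=1: no move → L
n=2: →0(L), so W
n=3: →1(L), so W
n=4: →2(W) only, which is W, so L
n=5: →0(L), so W
n=6: →4(L), so W
n=7: →5(W), 2(W) — all W, so L
n=8: →0(L), so W
n=9: →7(L), so W
n=10: →8(W), 5(W), 2(W) — all W, so L
n=11: →9(W), 6(W), 3(W) — all W, so L
n=12: →10(L), so W
n=13: →11(L), so W
n=14: →12(W), 9(W), 6(W) — all W, so L
n=15: →10(L), so W
n=16: →14(L), so W
n=17: →15(W), 12(W), 9(W) — all W, so L
n=18: →10(L), so W
n=19: →17(L), so W
n=20: →18(W), 15(W), 12(W) — all W, so L
n=21: →19(W), 16(W), 13(W) — all W, so L
n=22: →20(L), so W
n=23: →21(L), so W
n=24: →22(W), 19(W), 16(W) — all W, so L
n=25: →20(L), so W

14: L, 25: W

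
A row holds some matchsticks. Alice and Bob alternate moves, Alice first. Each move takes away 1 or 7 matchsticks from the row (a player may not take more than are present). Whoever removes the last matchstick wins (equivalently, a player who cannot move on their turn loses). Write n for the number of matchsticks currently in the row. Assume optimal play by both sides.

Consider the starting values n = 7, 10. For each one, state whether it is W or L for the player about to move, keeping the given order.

Build the W/L table. Terminal = L. A non-terminal position is W if it has a move to some L; otherwise it is L.
n=0: no move → L
n=1: →0(L), so W
n=2: →1(W) only, which is W, so L
n=3: →2(L), so W
n=4: →3(W) only, which is W, so L
n=5: →4(L), so W
n=6: →5(W) only, which is W, so L
n=7: →6(L), so W
n=8: →7(W), 1(W) — all W, so L
n=9: →8(L), so W
n=10: →9(W), 3(W) — all W, so L

7: W, 10: L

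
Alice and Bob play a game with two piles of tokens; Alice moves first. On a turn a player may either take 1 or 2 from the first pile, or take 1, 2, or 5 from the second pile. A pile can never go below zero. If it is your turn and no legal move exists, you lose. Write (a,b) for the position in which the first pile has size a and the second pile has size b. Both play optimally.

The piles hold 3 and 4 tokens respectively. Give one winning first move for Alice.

Use the standard recursion: the mover loses at a terminal position; elsewhere, the mover wins exactly when some move hands the opponent an L position.
No move ever increases a pile, so every position that can arise here has a ≤ 3 and b ≤ 4; it is enough to label the cells with 0 ≤ a ≤ 3 and 0 ≤ b ≤ 4.
Every move lowers a or b (never raises either), so fill the grid row by row in increasing a, and left to right within a row: each cell's successors are then already labelled.
      b=0  b=1  b=2  b=3  b=4
a=0:    L    W    W    L    W
a=1:    W    L    W    W    L
a=2:    W    W    L    W    W
a=3:    L    W    W    L    W
Cells with no legal move (terminal, hence L): (0,0).
The remaining L cells, each justified by listing all of its moves:
(0,3): moves to (0,2)(W), (0,1)(W); every one is W ⇒ L
(1,1): moves to (0,1)(W), (1,0)(W); every one is W ⇒ L
(1,4): moves to (0,4)(W), (1,3)(W), (1,2)(W); every one is W ⇒ L
(2,2): moves to (1,2)(W), (0,2)(W), (2,1)(W), (2,0)(W); every one is W ⇒ L
(3,0): moves to (2,0)(W), (1,0)(W); every one is W ⇒ L
(3,3): moves to (2,3)(W), (1,3)(W), (3,2)(W), (3,1)(W); every one is W ⇒ L
Every other cell has at least one move into one of the L cells above, so it is W.
From (3,4), the L positions reachable in one move are: (1,4), (3,3). Any move reaching one of these is winning.

Move to (1,4).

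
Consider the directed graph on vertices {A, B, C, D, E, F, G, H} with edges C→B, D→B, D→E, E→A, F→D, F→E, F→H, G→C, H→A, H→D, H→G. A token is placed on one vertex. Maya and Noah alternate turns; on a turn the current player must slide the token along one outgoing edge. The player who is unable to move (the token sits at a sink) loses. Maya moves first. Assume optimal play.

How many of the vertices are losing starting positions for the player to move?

4

Work bottom-up. With no move the player to move loses. Otherwise the position is W if at least one move leads to an L position for the opponent, and L if every move leads to a W.
Every edge goes from a vertex to one that appears earlier in the order A, B, C, E, G, D, H, F, so processing vertices in that order labels each vertex after all of its successors.
A: no outgoing edge → L
B: no outgoing edge → L
C: can move to B, which is L ⇒ W
E: can move to A, which is L ⇒ W
G: the only move is to C(W), a W ⇒ L
D: can move to B, which is L ⇒ W
H: can move to G, which is L ⇒ W
F: moves to H(W), D(W), E(W); every one is W ⇒ L
The L vertices are A, B, F, G; that is 4 in all.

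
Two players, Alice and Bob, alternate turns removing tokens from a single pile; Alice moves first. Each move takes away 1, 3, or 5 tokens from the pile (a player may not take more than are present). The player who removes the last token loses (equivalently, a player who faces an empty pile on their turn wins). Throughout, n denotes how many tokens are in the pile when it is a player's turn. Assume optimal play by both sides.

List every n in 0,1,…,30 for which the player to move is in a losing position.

1, 3, 5, 7, 9, 11, 13, 15, 17, 19, 21, 23, 25, 27, 29

Positions with no move are W. A position that does have a move is losing for the player to move precisely when every available move leads to a winning position for the opponent. Fill in the labels:
n=0: no move; the opponent has just taken the last token and therefore loses → W
n=1: only reaches 0(W), which is W → L
n=2: reaches L-position 1 → W
n=3: only reaches 2(W), 0(W), all W → L
n=4: reaches L-position 3 → W
n=5: only reaches 4(W), 2(W), 0(W), all W → L
n=6: reaches L-position 5 → W
n=7: only reaches 6(W), 4(W), 2(W), all W → L
n=8: reaches L-position 7 → W
n=9: only reaches 8(W), 6(W), 4(W), all W → L
n=10: reaches L-position 9 → W
n=11: only reaches 10(W), 8(W), 6(W), all W → L
n=12: reaches L-position 11 → W
n=13: only reaches 12(W), 10(W), 8(W), all W → L
n=14: reaches L-position 13 → W
n=15: only reaches 14(W), 12(W), 10(W), all W → L
n=16: reaches L-position 15 → W
n=17: only reaches 16(W), 14(W), 12(W), all W → L
n=18: reaches L-position 17 → W
n=19: only reaches 18(W), 16(W), 14(W), all W → L
n=20: reaches L-position 19 → W
n=21: only reaches 20(W), 18(W), 16(W), all W → L
n=22: reaches L-position 21 → W
n=23: only reaches 22(W), 20(W), 18(W), all W → L
n=24: reaches L-position 23 → W
n=25: only reaches 24(W), 22(W), 20(W), all W → L
n=26: reaches L-position 25 → W
n=27: only reaches 26(W), 24(W), 22(W), all W → L
n=28: reaches L-position 27 → W
n=29: only reaches 28(W), 26(W), 24(W), all W → L
n=30: reaches L-position 29 → W
Reading off the rows marked L gives the requested list; there are 15 such values of n.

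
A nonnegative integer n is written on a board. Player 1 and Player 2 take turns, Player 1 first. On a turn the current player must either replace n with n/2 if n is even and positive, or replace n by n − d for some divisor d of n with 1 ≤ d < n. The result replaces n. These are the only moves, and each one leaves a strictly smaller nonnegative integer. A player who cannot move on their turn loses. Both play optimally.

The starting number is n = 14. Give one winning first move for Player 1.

Compute win/loss labels from the base case upward. A position with no move is L. Any other position is W if it can reach an L in one move, else L.
n=0: no move → L
n=1: no move → L
n=2: →1(L), so W
n=3: →2(W) only, which is W, so L
n=4: →3(L), so W
n=5: →4(W) only, which is W, so L
n=6: →3(L), so W
n=7: →6(W) only, which is W, so L
n=8: →7(L), so W
n=9: →6(W), 8(W) — all W, so L
n=10: →5(L), so W
n=11: →10(W) only, which is W, so L
n=12: →9(L), so W
n=13: →12(W) only, which is W, so L
n=14: →7(L), so W
From 14, the L positions reachable in one move are: 7, 13. Any move reaching one of these is winning.

Move to 7.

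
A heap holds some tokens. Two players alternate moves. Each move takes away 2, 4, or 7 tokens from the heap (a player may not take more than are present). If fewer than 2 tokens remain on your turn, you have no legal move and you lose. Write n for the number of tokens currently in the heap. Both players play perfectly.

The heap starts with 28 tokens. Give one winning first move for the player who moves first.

Remove 4, leaving 24.

Label each position W (a win for the player to move) or L (a loss). A position with no legal move is L; any other position is W exactly when some move reaches an L, and L when every move reaches a W.
n=0: no move → L
n=1: no move → L
n=2: reaches L-position 0 → W
n=3: reaches L-position 1 → W
n=4: reaches L-position 0 → W
n=5: reaches L-position 1 → W
n=6: only reaches 4(W), 2(W), all W → L
n=7: reaches L-position 0 → W
n=8: reaches L-position 6 → W
n=9: only reaches 7(W), 5(W), 2(W), all W → L
n=10: reaches L-position 6 → W
n=11: reaches L-position 9 → W
n=12: only reaches 10(W), 8(W), 5(W), all W → L
n=13: reaches L-position 9 → W
n=14: reaches L-position 12 → W
n=15: only reaches 13(W), 11(W), 8(W), all W → L
n=16: reaches L-position 12 → W
n=17: reaches L-position 15 → W
n=18: only reaches 16(W), 14(W), 11(W), all W → L
n=19: reaches L-position 15 → W
n=20: reaches L-position 18 → W
n=21: only reaches 19(W), 17(W), 14(W), all W → L
n=22: reaches L-position 18 → W
n=23: reaches L-position 21 → W
n=24: only reaches 22(W), 20(W), 17(W), all W → L
n=25: reaches L-position 21 → W
n=26: reaches L-position 24 → W
n=27: only reaches 25(W), 23(W), 20(W), all W → L
n=28: reaches L-position 24 → W
From 28, the L positions reachable in one move are: 24, 21. Any move reaching one of these is winning.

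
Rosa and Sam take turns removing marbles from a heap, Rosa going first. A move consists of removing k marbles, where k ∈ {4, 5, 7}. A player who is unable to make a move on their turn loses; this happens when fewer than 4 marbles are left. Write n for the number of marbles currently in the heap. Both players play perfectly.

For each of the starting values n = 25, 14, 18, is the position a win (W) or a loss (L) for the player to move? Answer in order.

Label each position W (a win for the player to move) or L (a loss). A position with no legal move is L; any other position is W exactly when some move reaches an L, and L when every move reaches a W.
n=0: no move → L
n=1: no move → L
n=2: no move → L
n=3: no move → L
n=4: W (go to 0, an L position)
n=5: W (go to 1, an L position)
n=6: W (go to 2, an L position)
n=7: W (go to 3, an L position)
n=8: W (go to 3, an L position)
n=9: W (go to 2, an L position)
n=10: W (go to 3, an L position)
n=11: L (options 7(W), 6(W), 4(W) are all W)
n=12: L (options 8(W), 7(W), 5(W) are all W)
n=13: L (options 9(W), 8(W), 6(W) are all W)
n=14: L (options 10(W), 9(W), 7(W) are all W)
n=15: W (go to 11, an L position)
n=16: W (go to 12, an L position)
n=17: W (go to 13, an L position)
n=18: W (go to 14, an L position)
n=19: W (go to 14, an L position)
n=20: W (go to 13, an L position)
n=21: W (go to 14, an L position)
n=22: L (options 18(W), 17(W), 15(W) are all W)
n=23: L (options 19(W), 18(W), 16(W) are all W)
n=24: L (options 20(W), 19(W), 17(W) are all W)
n=25: L (options 21(W), 20(W), 18(W) are all W)

25: L, 14: L, 18: W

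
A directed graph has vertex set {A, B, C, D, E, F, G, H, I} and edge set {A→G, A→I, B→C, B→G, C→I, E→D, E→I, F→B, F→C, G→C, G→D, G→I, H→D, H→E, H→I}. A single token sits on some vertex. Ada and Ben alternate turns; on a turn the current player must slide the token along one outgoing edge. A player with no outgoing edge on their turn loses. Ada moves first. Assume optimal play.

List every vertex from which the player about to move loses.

B, D, I

Compute win/loss labels from the base case upward. A position with no move is L. Any other position is W if it can reach an L in one move, else L.
Every edge goes from a vertex to one that appears earlier in the order I, D, C, G, E, A, B, F, H, so processing vertices in that order labels each vertex after all of its successors.
I: no outgoing edge → L
D: no outgoing edge → L
C: reaches L-position I → W
G: reaches L-position D → W
E: reaches L-position D → W
A: reaches L-position I → W
B: only reaches G(W), C(W), all W → L
F: reaches L-position B → W
H: reaches L-position D → W
Reading off the rows marked L gives the requested list; there are 3 such vertices.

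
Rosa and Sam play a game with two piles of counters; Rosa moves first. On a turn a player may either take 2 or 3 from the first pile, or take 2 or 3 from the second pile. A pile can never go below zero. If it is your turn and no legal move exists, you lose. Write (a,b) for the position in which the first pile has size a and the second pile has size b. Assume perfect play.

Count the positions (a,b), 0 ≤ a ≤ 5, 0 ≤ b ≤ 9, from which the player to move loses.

22

Use the standard recursion: the mover loses at a terminal position; elsewhere, the mover wins exactly when some move hands the opponent an L position.
Every move lowers a or b (never raises either), so fill the grid row by row in increasing a, and left to right within a row: each cell's successors are then already labelled.
      b=0  b=1  b=2  b=3  b=4  b=5  b=6  b=7  b=8  b=9
a=0:    L    L    W    W    W    L    L    W    W    W
a=1:    L    L    W    W    W    L    L    W    W    W
a=2:    W    W    L    L    W    W    W    L    L    W
a=3:    W    W    L    L    W    W    W    L    L    W
a=4:    W    W    W    W    L    W    W    W    W    L
a=5:    L    L    W    W    W    L    L    W    W    W
Cells with no legal move (terminal, hence L): (0,0), (0,1), (1,0), (1,1).
The remaining L cells, each justified by listing all of its moves:
(0,5): only reaches (0,3)(W), (0,2)(W), all W → L
(0,6): only reaches (0,4)(W), (0,3)(W), all W → L
(1,5): only reaches (1,3)(W), (1,2)(W), all W → L
(1,6): only reaches (1,4)(W), (1,3)(W), all W → L
(2,2): only reaches (0,2)(W), (2,0)(W), all W → L
(2,3): only reaches (0,3)(W), (2,1)(W), (2,0)(W), all W → L
(2,7): only reaches (0,7)(W), (2,5)(W), (2,4)(W), all W → L
(2,8): only reaches (0,8)(W), (2,6)(W), (2,5)(W), all W → L
(3,2): only reaches (1,2)(W), (0,2)(W), (3,0)(W), all W → L
(3,3): only reaches (1,3)(W), (0,3)(W), (3,1)(W), (3,0)(W), all W → L
(3,7): only reaches (1,7)(W), (0,7)(W), (3,5)(W), (3,4)(W), all W → L
(3,8): only reaches (1,8)(W), (0,8)(W), (3,6)(W), (3,5)(W), all W → L
(4,4): only reaches (2,4)(W), (1,4)(W), (4,2)(W), (4,1)(W), all W → L
(4,9): only reaches (2,9)(W), (1,9)(W), (4,7)(W), (4,6)(W), all W → L
(5,0): only reaches (3,0)(W), (2,0)(W), all W → L
(5,1): only reaches (3,1)(W), (2,1)(W), all W → L
(5,5): only reaches (3,5)(W), (2,5)(W), (5,3)(W), (5,2)(W), all W → L
(5,6): only reaches (3,6)(W), (2,6)(W), (5,4)(W), (5,3)(W), all W → L
Every other cell has at least one move into one of the L cells above, so it is W.
L cells per row: a=0: 4, a=1: 4, a=2: 4, a=3: 4, a=4: 2, a=5: 4; total 22.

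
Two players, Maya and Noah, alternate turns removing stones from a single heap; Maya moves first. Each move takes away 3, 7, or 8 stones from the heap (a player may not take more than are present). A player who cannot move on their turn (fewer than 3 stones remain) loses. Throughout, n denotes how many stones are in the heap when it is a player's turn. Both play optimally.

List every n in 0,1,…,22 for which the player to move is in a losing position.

Label each position W (a win for the player to move) or L (a loss). A position with no legal move is L; any other position is W exactly when some move reaches an L, and L when every move reaches a W.
n=0: no move → L
n=1: no move → L
n=2: no move → L
n=3: reaches L-position 0 → W
n=4: reaches L-position 1 → W
n=5: reaches L-position 2 → W
n=6: only reaches 3(W), which is W → L
n=7: reaches L-position 0 → W
n=8: reaches L-position 1 → W
n=9: reaches L-position 6 → W
n=10: reaches L-position 2 → W
n=11: only reaches 8(W), 4(W), 3(W), all W → L
n=12: only reaches 9(W), 5(W), 4(W), all W → L
n=13: reaches L-position 6 → W
n=14: reaches L-position 11 → W
n=15: reaches L-position 12 → W
n=16: only reaches 13(W), 9(W), 8(W), all W → L
n=17: only reaches 14(W), 10(W), 9(W), all W → L
n=18: reaches L-position 11 → W
n=19: reaches L-position 16 → W
n=20: reaches L-position 17 → W
n=21: only reaches 18(W), 14(W), 13(W), all W → L
n=22: only reaches 19(W), 15(W), 14(W), all W → L
Reading off the rows marked L gives the requested list; there are 10 such values of n.

0, 1, 2, 6, 11, 12, 16, 17, 21, 22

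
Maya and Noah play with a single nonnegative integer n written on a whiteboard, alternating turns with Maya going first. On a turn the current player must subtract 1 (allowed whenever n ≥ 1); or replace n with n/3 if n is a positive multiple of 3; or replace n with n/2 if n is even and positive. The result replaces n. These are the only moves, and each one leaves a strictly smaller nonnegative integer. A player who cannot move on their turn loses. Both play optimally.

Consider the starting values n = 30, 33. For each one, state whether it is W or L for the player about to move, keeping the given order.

30: L, 33: W

Label each position W (a win for the player to move) or L (a loss). A position with no legal move is L; any other position is W exactly when some move reaches an L, and L when every move reaches a W.
n=0: no move → L
n=1: can move to 0, which is L ⇒ W
n=2: the only move is to 1(W), a W ⇒ L
n=3: can move to 2, which is L ⇒ W
n=4: can move to 2, which is L ⇒ W
n=5: the only move is to 4(W), a W ⇒ L
n=6: can move to 2, which is L ⇒ W
n=7: the only move is to 6(W), a W ⇒ L
n=8: can move to 7, which is L ⇒ W
n=9: moves to 3(W), 8(W); every one is W ⇒ L
n=10: can move to 5, which is L ⇒ W
n=11: the only move is to 10(W), a W ⇒ L
n=12: can move to 11, which is L ⇒ W
n=13: the only move is to 12(W), a W ⇒ L
n=14: can move to 7, which is L ⇒ W
n=15: can move to 5, which is L ⇒ W
n=16: moves to 8(W), 15(W); every one is W ⇒ L
n=17: can move to 16, which is L ⇒ W
n=18: can move to 9, which is L ⇒ W
n=19: the only move is to 18(W), a W ⇒ L
n=20: can move to 19, which is L ⇒ W
n=21: can move to 7, which is L ⇒ W
n=22: can move to 11, which is L ⇒ W
n=23: the only move is to 22(W), a W ⇒ L
n=24: can move to 23, which is L ⇒ W
n=25: the only move is to 24(W), a W ⇒ L
n=26: can move to 13, which is L ⇒ W
n=27: can move to 9, which is L ⇒ W
n=28: moves to 14(W), 27(W); every one is W ⇒ L
n=29: can move to 28, which is L ⇒ W
n=30: moves to 10(W), 15(W), 29(W); every one is W ⇒ L
n=31: can move to 30, which is L ⇒ W
n=32: can move to 16, which is L ⇒ W
n=33: can move to 11, which is L ⇒ W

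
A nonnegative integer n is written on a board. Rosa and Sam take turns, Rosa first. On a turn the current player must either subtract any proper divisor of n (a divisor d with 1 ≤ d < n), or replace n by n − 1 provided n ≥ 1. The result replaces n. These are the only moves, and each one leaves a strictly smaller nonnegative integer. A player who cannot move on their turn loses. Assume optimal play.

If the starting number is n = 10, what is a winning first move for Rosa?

Move to 5.

Work bottom-up. With no move the player to move loses. Otherwise the position is W if at least one move leads to an L position for the opponent, and L if every move leads to a W.
n=0: no move → L
n=1: can move to 0, which is L ⇒ W
n=2: the only move is to 1(W), a W ⇒ L
n=3: can move to 2, which is L ⇒ W
n=4: can move to 2, which is L ⇒ W
n=5: the only move is to 4(W), a W ⇒ L
n=6: can move to 5, which is L ⇒ W
n=7: the only move is to 6(W), a W ⇒ L
n=8: can move to 7, which is L ⇒ W
n=9: moves to 6(W), 8(W); every one is W ⇒ L
n=10: can move to 5, which is L ⇒ W
From 10, the L positions reachable in one move are: 5, 9. Any move reaching one of these is winning.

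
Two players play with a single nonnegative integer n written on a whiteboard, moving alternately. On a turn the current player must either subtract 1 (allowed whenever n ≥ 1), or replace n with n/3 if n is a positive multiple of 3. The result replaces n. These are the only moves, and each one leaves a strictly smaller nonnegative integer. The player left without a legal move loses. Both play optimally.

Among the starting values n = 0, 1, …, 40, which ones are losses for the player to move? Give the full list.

Positions with no move are L. A position that does have a move is losing for the player to move precisely when every available move leads to a winning position for the opponent. Fill in the labels:
n=0: no move → L
n=1: reaches L-position 0 → W
n=2: only reaches 1(W), which is W → L
n=3: reaches L-position 2 → W
n=4: only reaches 3(W), which is W → L
n=5: reaches L-position 4 → W
n=6: reaches L-position 2 → W
n=7: only reaches 6(W), which is W → L
n=8: reaches L-position 7 → W
n=9: only reaches 3(W), 8(W), all W → L
n=10: reaches L-position 9 → W
n=11: only reaches 10(W), which is W → L
n=12: reaches L-position 4 → W
n=13: only reaches 12(W), which is W → L
n=14: reaches L-position 13 → W
n=15: only reaches 5(W), 14(W), all W → L
n=16: reaches L-position 15 → W
n=17: only reaches 16(W), which is W → L
n=18: reaches L-position 17 → W
n=19: only reaches 18(W), which is W → L
n=20: reaches L-position 19 → W
n=21: reaches L-position 7 → W
n=22: only reaches 21(W), which is W → L
n=23: reaches L-position 22 → W
n=24: only reaches 8(W), 23(W), all W → L
n=25: reaches L-position 24 → W
n=26: only reaches 25(W), which is W → L
n=27: reaches L-position 9 → W
n=28: only reaches 27(W), which is W → L
n=29: reaches L-position 28 → W
n=30: only reaches 10(W), 29(W), all W → L
n=31: reaches L-position 30 → W
n=32: only reaches 31(W), which is W → L
n=33: reaches L-position 11 → W
n=34: only reaches 33(W), which is W → L
n=35: reaches L-position 34 → W
n=36: only reaches 12(W), 35(W), all W → L
n=37: reaches L-position 36 → W
n=38: only reaches 37(W), which is W → L
n=39: reaches L-position 13 → W
n=40: only reaches 39(W), which is W → L
Reading off the rows marked L gives the requested list; there are 20 such values of n.

0, 2, 4, 7, 9, 11, 13, 15, 17, 19, 22, 24, 26, 28, 30, 32, 34, 36, 38, 40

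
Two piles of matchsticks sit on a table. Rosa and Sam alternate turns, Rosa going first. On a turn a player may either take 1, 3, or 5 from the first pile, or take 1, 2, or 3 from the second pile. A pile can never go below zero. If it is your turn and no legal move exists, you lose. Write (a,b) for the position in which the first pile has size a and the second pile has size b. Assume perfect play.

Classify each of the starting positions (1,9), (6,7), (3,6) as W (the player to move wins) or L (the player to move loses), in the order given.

(1,9): L, (6,7): W, (3,6): W

Classify positions by backward induction: terminal positions (no move available) are L. From any other position, the mover wins iff some move reaches an L.
No move ever increases a pile, so every position that can arise here has a ≤ 6 and b ≤ 9; it is enough to label the cells with 0 ≤ a ≤ 6 and 0 ≤ b ≤ 9.
Every move lowers a or b (never raises either), so fill the grid row by row in increasing a, and left to right within a row: each cell's successors are then already labelled.
      b=0  b=1  b=2  b=3  b=4  b=5  b=6  b=7  b=8  b=9
a=0:    L    W    W    W    L    W    W    W    L    W
a=1:    W    L    W    W    W    L    W    W    W    L
a=2:    L    W    W    W    L    W    W    W    L    W
a=3:    W    L    W    W    W    L    W    W    W    L
a=4:    L    W    W    W    L    W    W    W    L    W
a=5:    W    L    W    W    W    L    W    W    W    L
a=6:    L    W    W    W    L    W    W    W    L    W
Cells with no legal move (terminal, hence L): (0,0).
The remaining L cells, each justified by listing all of its moves:
(0,4): →(0,3)(W), (0,2)(W), (0,1)(W) — all W, so L
(0,8): →(0,7)(W), (0,6)(W), (0,5)(W) — all W, so L
(1,1): →(0,1)(W), (1,0)(W) — all W, so L
(1,5): →(0,5)(W), (1,4)(W), (1,3)(W), (1,2)(W) — all W, so L
(1,9): →(0,9)(W), (1,8)(W), (1,7)(W), (1,6)(W) — all W, so L
(2,0): →(1,0)(W) only, which is W, so L
(2,4): →(1,4)(W), (2,3)(W), (2,2)(W), (2,1)(W) — all W, so L
(2,8): →(1,8)(W), (2,7)(W), (2,6)(W), (2,5)(W) — all W, so L
(3,1): →(2,1)(W), (0,1)(W), (3,0)(W) — all W, so L
(3,5): →(2,5)(W), (0,5)(W), (3,4)(W), (3,3)(W), (3,2)(W) — all W, so L
(3,9): →(2,9)(W), (0,9)(W), (3,8)(W), (3,7)(W), (3,6)(W) — all W, so L
(4,0): →(3,0)(W), (1,0)(W) — all W, so L
(4,4): →(3,4)(W), (1,4)(W), (4,3)(W), (4,2)(W), (4,1)(W) — all W, so L
(4,8): →(3,8)(W), (1,8)(W), (4,7)(W), (4,6)(W), (4,5)(W) — all W, so L
(5,1): →(4,1)(W), (2,1)(W), (0,1)(W), (5,0)(W) — all W, so L
(5,5): →(4,5)(W), (2,5)(W), (0,5)(W), (5,4)(W), (5,3)(W), (5,2)(W) — all W, so L
(5,9): →(4,9)(W), (2,9)(W), (0,9)(W), (5,8)(W), (5,7)(W), (5,6)(W) — all W, so L
(6,0): →(5,0)(W), (3,0)(W), (1,0)(W) — all W, so L
(6,4): →(5,4)(W), (3,4)(W), (1,4)(W), (6,3)(W), (6,2)(W), (6,1)(W) — all W, so L
(6,8): →(5,8)(W), (3,8)(W), (1,8)(W), (6,7)(W), (6,6)(W), (6,5)(W) — all W, so L
Every other cell has at least one move into one of the L cells above, so it is W.
(1,9): one of the L cells justified above, so L
(6,7): the move to (6,4) reaches an L cell, so W
(3,6): the move to (3,5) reaches an L cell, so W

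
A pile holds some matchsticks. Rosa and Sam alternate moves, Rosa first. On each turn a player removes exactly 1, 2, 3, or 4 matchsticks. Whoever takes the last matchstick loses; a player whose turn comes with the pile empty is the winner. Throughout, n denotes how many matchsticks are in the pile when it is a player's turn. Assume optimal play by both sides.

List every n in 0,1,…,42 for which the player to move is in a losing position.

1, 6, 11, 16, 21, 26, 31, 36, 41

Work bottom-up. With no move the player to move wins. Otherwise the position is W if at least one move leads to an L position for the opponent, and L if every move leads to a W.
n=0: no move; the opponent has just taken the last matchstick and therefore loses → W
n=1: →0(W) only, which is W, so L
n=2: →1(L), so W
n=3: →1(L), so W
n=4: →1(L), so W
n=5: →1(L), so W
n=6: →5(W), 4(W), 3(W), 2(W) — all W, so L
n=7: →6(L), so W
n=8: →6(L), so W
n=9: →6(L), so W
n=10: →6(L), so W
n=11: →10(W), 9(W), 8(W), 7(W) — all W, so L
n=12: →11(L), so W
n=13: →11(L), so W
n=14: →11(L), so W
n=15: →11(L), so W
n=16: →15(W), 14(W), 13(W), 12(W) — all W, so L
n=17: →16(L), so W
n=18: →16(L), so W
n=19: →16(L), so W
n=20: →16(L), so W
n=21: →20(W), 19(W), 18(W), 17(W) — all W, so L
n=22: →21(L), so W
n=23: →21(L), so W
n=24: →21(L), so W
n=25: →21(L), so W
n=26: →25(W), 24(W), 23(W), 22(W) — all W, so L
n=27: →26(L), so W
n=28: →26(L), so W
n=29: →26(L), so W
n=30: →26(L), so W
n=31: →30(W), 29(W), 28(W), 27(W) — all W, so L
n=32: →31(L), so W
n=33: →31(L), so W
n=34: →31(L), so W
n=35: →31(L), so W
n=36: →35(W), 34(W), 33(W), 32(W) — all W, so L
n=37: →36(L), so W
n=38: →36(L), so W
n=39: →36(L), so W
n=40: →36(L), so W
n=41: →40(W), 39(W), 38(W), 37(W) — all W, so L
n=42: →41(L), so W
The losing starting values of n are exactly the entries labelled L in this table (9 of them).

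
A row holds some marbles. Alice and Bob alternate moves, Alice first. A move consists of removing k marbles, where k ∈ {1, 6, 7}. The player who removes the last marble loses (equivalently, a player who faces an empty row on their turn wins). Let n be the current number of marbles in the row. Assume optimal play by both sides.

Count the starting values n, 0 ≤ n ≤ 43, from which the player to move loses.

12

Use the standard recursion: the mover wins at a terminal position; elsewhere, the mover wins exactly when some move hands the opponent an L position.
n=0: no move; the opponent has just taken the last marble and therefore loses → W
n=1: only reaches 0(W), which is W → L
n=2: reaches L-position 1 → W
n=3: only reaches 2(W), which is W → L
n=4: reaches L-position 3 → W
n=5: only reaches 4(W), which is W → L
n=6: reaches L-position 5 → W
n=7: reaches L-position 1 → W
n=8: reaches L-position 1 → W
n=9: reaches L-position 3 → W
n=10: reaches L-position 3 → W
n=11: reaches L-position 5 → W
n=12: reaches L-position 5 → W
n=13: only reaches 12(W), 7(W), 6(W), all W → L
n=14: reaches L-position 13 → W
n=15: only reaches 14(W), 9(W), 8(W), all W → L
n=16: reaches L-position 15 → W
n=17: only reaches 16(W), 11(W), 10(W), all W → L
n=18: reaches L-position 17 → W
n=19: reaches L-position 13 → W
n=20: reaches L-position 13 → W
n=21: reaches L-position 15 → W
n=22: reaches L-position 15 → W
n=23: reaches L-position 17 → W
n=24: reaches L-position 17 → W
n=25: only reaches 24(W), 19(W), 18(W), all W → L
n=26: reaches L-position 25 → W
n=27: only reaches 26(W), 21(W), 20(W), all W → L
n=28: reaches L-position 27 → W
n=29: only reaches 28(W), 23(W), 22(W), all W → L
n=30: reaches L-position 29 → W
n=31: reaches L-position 25 → W
n=32: reaches L-position 25 → W
n=33: reaches L-position 27 → W
n=34: reaches L-position 27 → W
n=35: reaches L-position 29 → W
n=36: reaches L-position 29 → W
n=37: only reaches 36(W), 31(W), 30(W), all W → L
n=38: reaches L-position 37 → W
n=39: only reaches 38(W), 33(W), 32(W), all W → L
n=40: reaches L-position 39 → W
n=41: only reaches 40(W), 35(W), 34(W), all W → L
n=42: reaches L-position 41 → W
n=43: reaches L-position 37 → W
L entries with 0 ≤ n ≤ 43: n = 1, 3, 5, 13, 15, 17, 25, 27, 29, 37, 39, 41; that makes 12.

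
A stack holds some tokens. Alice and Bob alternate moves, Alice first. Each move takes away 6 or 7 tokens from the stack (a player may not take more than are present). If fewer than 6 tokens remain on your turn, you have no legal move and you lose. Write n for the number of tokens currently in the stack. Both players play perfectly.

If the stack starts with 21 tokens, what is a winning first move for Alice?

Compute win/loss labels from the base case upward. A position with no move is L. Any other position is W if it can reach an L in one move, else L.
n=0: no move → L
n=1: no move → L
n=2: no move → L
n=3: no move → L
n=4: no move → L
n=5: no move → L
n=6: →0(L), so W
n=7: →1(L), so W
n=8: →2(L), so W
n=9: →3(L), so W
n=10: →4(L), so W
n=11: →5(L), so W
n=12: →5(L), so W
n=13: →7(W), 6(W) — all W, so L
n=14: →8(W), 7(W) — all W, so L
n=15: →9(W), 8(W) — all W, so L
n=16: →10(W), 9(W) — all W, so L
n=17: →11(W), 10(W) — all W, so L
n=18: →12(W), 11(W) — all W, so L
n=19: →13(L), so W
n=20: →14(L), so W
n=21: →15(L), so W
From 21, the L positions reachable in one move are: 15, 14. Any move reaching one of these is winning.

Remove 6, leaving 15.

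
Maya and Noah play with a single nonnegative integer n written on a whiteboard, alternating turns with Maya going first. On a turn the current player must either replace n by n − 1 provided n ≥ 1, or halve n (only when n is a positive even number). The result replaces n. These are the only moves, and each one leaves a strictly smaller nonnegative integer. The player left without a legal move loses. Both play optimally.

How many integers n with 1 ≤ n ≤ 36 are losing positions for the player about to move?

17

Compute win/loss labels from the base case upward. A position with no move is L. Any other position is W if it can reach an L in one move, else L.
n=0: no move → L
n=1: reaches L-position 0 → W
n=2: only reaches 1(W), which is W → L
n=3: reaches L-position 2 → W
n=4: reaches L-position 2 → W
n=5: only reaches 4(W), which is W → L
n=6: reaches L-position 5 → W
n=7: only reaches 6(W), which is W → L
n=8: reaches L-position 7 → W
n=9: only reaches 8(W), which is W → L
n=10: reaches L-position 5 → W
n=11: only reaches 10(W), which is W → L
n=12: reaches L-position 11 → W
n=13: only reaches 12(W), which is W → L
n=14: reaches L-position 7 → W
n=15: only reaches 14(W), which is W → L
n=16: reaches L-position 15 → W
n=17: only reaches 16(W), which is W → L
n=18: reaches L-position 9 → W
n=19: only reaches 18(W), which is W → L
n=20: reaches L-position 19 → W
n=21: only reaches 20(W), which is W → L
n=22: reaches L-position 11 → W
n=23: only reaches 22(W), which is W → L
n=24: reaches L-position 23 → W
n=25: only reaches 24(W), which is W → L
n=26: reaches L-position 13 → W
n=27: only reaches 26(W), which is W → L
n=28: reaches L-position 27 → W
n=29: only reaches 28(W), which is W → L
n=30: reaches L-position 15 → W
n=31: only reaches 30(W), which is W → L
n=32: reaches L-position 31 → W
n=33: only reaches 32(W), which is W → L
n=34: reaches L-position 17 → W
n=35: only reaches 34(W), which is W → L
n=36: reaches L-position 35 → W
L entries with 1 ≤ n ≤ 36 (n=0 is outside the asked range and is not counted): n = 2, 5, 7, 9, 11, 13, 15, 17, 19, 21, 23, 25, 27, 29, 31, 33, 35; that makes 17.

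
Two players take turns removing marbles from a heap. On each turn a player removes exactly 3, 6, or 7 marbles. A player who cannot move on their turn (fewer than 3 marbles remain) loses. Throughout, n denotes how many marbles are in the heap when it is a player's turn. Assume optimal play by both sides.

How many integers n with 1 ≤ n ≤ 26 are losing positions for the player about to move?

8

Work bottom-up. With no move the player to move loses. Otherwise the position is W if at least one move leads to an L position for the opponent, and L if every move leads to a W.
n=0: no move → L
n=1: no move → L
n=2: no move → L
n=3: →0(L), so W
n=4: →1(L), so W
n=5: →2(L), so W
n=6: →0(L), so W
n=7: →1(L), so W
n=8: →2(L), so W
n=9: →2(L), so W
n=10: →7(W), 4(W), 3(W) — all W, so L
n=11: →8(W), 5(W), 4(W) — all W, so L
n=12: →9(W), 6(W), 5(W) — all W, so L
n=13: →10(L), so W
n=14: →11(L), so W
n=15: →12(L), so W
n=16: →10(L), so W
n=17: →11(L), so W
n=18: →12(L), so W
n=19: →12(L), so W
n=20: →17(W), 14(W), 13(W) — all W, so L
n=21: →18(W), 15(W), 14(W) — all W, so L
n=22: →19(W), 16(W), 15(W) — all W, so L
n=23: →20(L), so W
n=24: →21(L), so W
n=25: →22(L), so W
n=26: →20(L), so W
L entries with 1 ≤ n ≤ 26 (n=0 is outside the asked range and is not counted): n = 1, 2, 10, 11, 12, 20, 21, 22; that makes 8.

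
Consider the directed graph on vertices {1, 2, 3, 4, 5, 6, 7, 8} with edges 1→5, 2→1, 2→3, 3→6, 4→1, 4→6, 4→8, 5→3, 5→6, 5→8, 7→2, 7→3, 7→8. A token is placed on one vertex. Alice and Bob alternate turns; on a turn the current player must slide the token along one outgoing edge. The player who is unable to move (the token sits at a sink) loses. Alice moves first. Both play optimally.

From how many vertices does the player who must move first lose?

Positions with no move are L. A position that does have a move is losing for the player to move precisely when every available move leads to a winning position for the opponent. Fill in the labels:
Every edge goes from a vertex to one that appears earlier in the order 6, 8, 3, 5, 1, 2, 7, 4, so processing vertices in that order labels each vertex after all of its successors.
6: no outgoing edge → L
8: no outgoing edge → L
3: can move to 6, which is L ⇒ W
5: can move to 8, which is L ⇒ W
1: the only move is to 5(W), a W ⇒ L
2: can move to 1, which is L ⇒ W
7: can move to 8, which is L ⇒ W
4: can move to 1, which is L ⇒ W
The L vertices are 1, 6, 8; that is 3 in all.

3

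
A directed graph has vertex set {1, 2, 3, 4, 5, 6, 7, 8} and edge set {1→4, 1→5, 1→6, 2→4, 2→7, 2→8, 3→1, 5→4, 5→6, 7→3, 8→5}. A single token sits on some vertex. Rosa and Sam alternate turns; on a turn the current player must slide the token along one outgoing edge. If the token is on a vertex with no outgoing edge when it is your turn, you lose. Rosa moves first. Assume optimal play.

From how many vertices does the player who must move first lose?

4

Build the W/L table. Terminal = L. A non-terminal position is W if it has a move to some L; otherwise it is L.
Every edge goes from a vertex to one that appears earlier in the order 6, 4, 5, 1, 3, 8, 7, 2, so processing vertices in that order labels each vertex after all of its successors.
6: no outgoing edge → L
4: no outgoing edge → L
5: can move to 4, which is L ⇒ W
1: can move to 4, which is L ⇒ W
3: the only move is to 1(W), a W ⇒ L
8: the only move is to 5(W), a W ⇒ L
7: can move to 3, which is L ⇒ W
2: can move to 8, which is L ⇒ W
The L vertices are 3, 4, 6, 8; that is 4 in all.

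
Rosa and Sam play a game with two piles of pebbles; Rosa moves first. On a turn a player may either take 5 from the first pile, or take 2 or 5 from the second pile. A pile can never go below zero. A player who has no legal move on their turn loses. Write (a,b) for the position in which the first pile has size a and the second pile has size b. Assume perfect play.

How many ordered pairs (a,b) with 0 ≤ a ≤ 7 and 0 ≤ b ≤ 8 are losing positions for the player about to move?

Label each position W (a win for the player to move) or L (a loss). A position with no legal move is L; any other position is W exactly when some move reaches an L, and L when every move reaches a W.
Every move lowers a or b (never raises either), so fill the grid row by row in increasing a, and left to right within a row: each cell's successors are then already labelled.
      b=0  b=1  b=2  b=3  b=4  b=5  b=6  b=7  b=8
a=0:    L    L    W    W    L    W    W    L    L
a=1:    L    L    W    W    L    W    W    L    L
a=2:    L    L    W    W    L    W    W    L    L
a=3:    L    L    W    W    L    W    W    L    L
a=4:    L    L    W    W    L    W    W    L    L
a=5:    W    W    L    L    W    W    L    W    W
a=6:    W    W    L    L    W    W    L    W    W
a=7:    W    W    L    L    W    W    L    W    W
Cells with no legal move (terminal, hence L): (0,0), (0,1), (1,0), (1,1), (2,0), (2,1), (3,0), (3,1), (4,0), (4,1).
The remaining L cells, each justified by listing all of its moves:
(0,4): the only move is to (0,2)(W), a W ⇒ L
(0,7): moves to (0,5)(W), (0,2)(W); every one is W ⇒ L
(0,8): moves to (0,6)(W), (0,3)(W); every one is W ⇒ L
(1,4): the only move is to (1,2)(W), a W ⇒ L
(1,7): moves to (1,5)(W), (1,2)(W); every one is W ⇒ L
(1,8): moves to (1,6)(W), (1,3)(W); every one is W ⇒ L
(2,4): the only move is to (2,2)(W), a W ⇒ L
(2,7): moves to (2,5)(W), (2,2)(W); every one is W ⇒ L
(2,8): moves to (2,6)(W), (2,3)(W); every one is W ⇒ L
(3,4): the only move is to (3,2)(W), a W ⇒ L
(3,7): moves to (3,5)(W), (3,2)(W); every one is W ⇒ L
(3,8): moves to (3,6)(W), (3,3)(W); every one is W ⇒ L
(4,4): the only move is to (4,2)(W), a W ⇒ L
(4,7): moves to (4,5)(W), (4,2)(W); every one is W ⇒ L
(4,8): moves to (4,6)(W), (4,3)(W); every one is W ⇒ L
(5,2): moves to (0,2)(W), (5,0)(W); every one is W ⇒ L
(5,3): moves to (0,3)(W), (5,1)(W); every one is W ⇒ L
(5,6): moves to (0,6)(W), (5,4)(W), (5,1)(W); every one is W ⇒ L
(6,2): moves to (1,2)(W), (6,0)(W); every one is W ⇒ L
(6,3): moves to (1,3)(W), (6,1)(W); every one is W ⇒ L
(6,6): moves to (1,6)(W), (6,4)(W), (6,1)(W); every one is W ⇒ L
(7,2): moves to (2,2)(W), (7,0)(W); every one is W ⇒ L
(7,3): moves to (2,3)(W), (7,1)(W); every one is W ⇒ L
(7,6): moves to (2,6)(W), (7,4)(W), (7,1)(W); every one is W ⇒ L
Every other cell has at least one move into one of the L cells above, so it is W.
L cells per row: a=0: 5, a=1: 5, a=2: 5, a=3: 5, a=4: 5, a=5: 3, a=6: 3, a=7: 3; total 34.

34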